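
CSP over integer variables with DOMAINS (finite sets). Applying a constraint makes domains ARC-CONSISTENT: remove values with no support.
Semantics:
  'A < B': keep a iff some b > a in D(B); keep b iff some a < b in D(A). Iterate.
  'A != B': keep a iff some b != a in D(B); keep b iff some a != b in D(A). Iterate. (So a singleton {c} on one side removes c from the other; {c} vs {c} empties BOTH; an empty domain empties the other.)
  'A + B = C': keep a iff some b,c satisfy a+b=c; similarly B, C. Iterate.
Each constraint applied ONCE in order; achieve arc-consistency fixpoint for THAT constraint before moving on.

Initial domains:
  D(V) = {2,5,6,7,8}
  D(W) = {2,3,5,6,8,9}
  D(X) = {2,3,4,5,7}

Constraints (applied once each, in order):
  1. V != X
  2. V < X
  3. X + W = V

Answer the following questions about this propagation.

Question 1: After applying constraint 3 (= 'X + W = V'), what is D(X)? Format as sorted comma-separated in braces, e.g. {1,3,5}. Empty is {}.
Answer: {3,4}

Derivation:
Constraint 1 (V != X) on D(V)={2,5,6,7,8} D(X)={2,3,4,5,7}: no change
Constraint 2 (V < X) on D(V)={2,5,6,7,8} D(X)={2,3,4,5,7}: V {2,5,6,7,8}->{2,5,6}; X {2,3,4,5,7}->{3,4,5,7}
Constraint 3 (X + W = V) on D(X)={3,4,5,7} D(W)={2,3,5,6,8,9} D(V)={2,5,6}: X {3,4,5,7}->{3,4}; W {2,3,5,6,8,9}->{2,3}; V {2,5,6}->{5,6}
So after constraint 3: D(X) = {3,4}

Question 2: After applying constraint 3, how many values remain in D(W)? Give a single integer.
Answer: 2

Derivation:
Constraint 1 (V != X) on D(V)={2,5,6,7,8} D(X)={2,3,4,5,7}: no change
Constraint 2 (V < X) on D(V)={2,5,6,7,8} D(X)={2,3,4,5,7}: V {2,5,6,7,8}->{2,5,6}; X {2,3,4,5,7}->{3,4,5,7}
Constraint 3 (X + W = V) on D(X)={3,4,5,7} D(W)={2,3,5,6,8,9} D(V)={2,5,6}: X {3,4,5,7}->{3,4}; W {2,3,5,6,8,9}->{2,3}; V {2,5,6}->{5,6}
So after constraint 3: D(W)={2,3}, size = 2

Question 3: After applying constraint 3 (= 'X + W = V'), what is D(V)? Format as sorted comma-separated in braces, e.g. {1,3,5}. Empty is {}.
Constraint 1 (V != X) on D(V)={2,5,6,7,8} D(X)={2,3,4,5,7}: no change
Constraint 2 (V < X) on D(V)={2,5,6,7,8} D(X)={2,3,4,5,7}: V {2,5,6,7,8}->{2,5,6}; X {2,3,4,5,7}->{3,4,5,7}
Constraint 3 (X + W = V) on D(X)={3,4,5,7} D(W)={2,3,5,6,8,9} D(V)={2,5,6}: X {3,4,5,7}->{3,4}; W {2,3,5,6,8,9}->{2,3}; V {2,5,6}->{5,6}
So after constraint 3: D(V) = {5,6}

Answer: {5,6}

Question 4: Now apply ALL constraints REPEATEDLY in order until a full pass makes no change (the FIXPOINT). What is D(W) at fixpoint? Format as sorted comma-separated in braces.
pass 0 (initial): D(W)={2,3,5,6,8,9}
pass 1: V {2,5,6,7,8}->{5,6}; W {2,3,5,6,8,9}->{2,3}; X {2,3,4,5,7}->{3,4}
pass 2: V {5,6}->{}; W {2,3}->{}; X {3,4}->{}
pass 3: no change
Fixpoint after 3 passes: D(W) = {}

Answer: {}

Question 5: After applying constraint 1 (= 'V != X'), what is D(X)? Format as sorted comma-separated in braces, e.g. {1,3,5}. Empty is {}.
Answer: {2,3,4,5,7}

Derivation:
Constraint 1 (V != X) on D(V)={2,5,6,7,8} D(X)={2,3,4,5,7}: no change
So after constraint 1: D(X) = {2,3,4,5,7}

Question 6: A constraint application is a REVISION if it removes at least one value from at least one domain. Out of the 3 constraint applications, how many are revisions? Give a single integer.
Answer: 2

Derivation:
Constraint 1 (V != X) on D(V)={2,5,6,7,8} D(X)={2,3,4,5,7}: no change => not a revision
Constraint 2 (V < X) on D(V)={2,5,6,7,8} D(X)={2,3,4,5,7}: V {2,5,6,7,8}->{2,5,6}; X {2,3,4,5,7}->{3,4,5,7} => REVISION
Constraint 3 (X + W = V) on D(X)={3,4,5,7} D(W)={2,3,5,6,8,9} D(V)={2,5,6}: X {3,4,5,7}->{3,4}; W {2,3,5,6,8,9}->{2,3}; V {2,5,6}->{5,6} => REVISION
Total revisions = 2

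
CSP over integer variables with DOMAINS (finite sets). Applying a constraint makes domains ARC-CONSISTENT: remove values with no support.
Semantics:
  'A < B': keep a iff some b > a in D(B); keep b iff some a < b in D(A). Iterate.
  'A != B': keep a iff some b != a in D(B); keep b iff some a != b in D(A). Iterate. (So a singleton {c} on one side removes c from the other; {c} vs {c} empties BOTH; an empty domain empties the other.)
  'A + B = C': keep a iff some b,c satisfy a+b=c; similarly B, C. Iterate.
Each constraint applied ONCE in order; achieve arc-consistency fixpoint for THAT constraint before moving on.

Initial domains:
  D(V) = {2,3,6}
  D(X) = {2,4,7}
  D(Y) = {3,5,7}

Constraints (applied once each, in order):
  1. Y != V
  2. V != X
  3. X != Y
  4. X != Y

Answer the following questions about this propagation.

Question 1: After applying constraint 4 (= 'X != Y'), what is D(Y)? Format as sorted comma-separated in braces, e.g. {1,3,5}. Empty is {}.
Constraint 1 (Y != V) on D(Y)={3,5,7} D(V)={2,3,6}: no change
Constraint 2 (V != X) on D(V)={2,3,6} D(X)={2,4,7}: no change
Constraint 3 (X != Y) on D(X)={2,4,7} D(Y)={3,5,7}: no change
Constraint 4 (X != Y) on D(X)={2,4,7} D(Y)={3,5,7}: no change
So after constraint 4: D(Y) = {3,5,7}

Answer: {3,5,7}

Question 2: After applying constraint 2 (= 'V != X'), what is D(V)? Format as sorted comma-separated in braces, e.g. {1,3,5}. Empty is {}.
Constraint 1 (Y != V) on D(Y)={3,5,7} D(V)={2,3,6}: no change
Constraint 2 (V != X) on D(V)={2,3,6} D(X)={2,4,7}: no change
So after constraint 2: D(V) = {2,3,6}

Answer: {2,3,6}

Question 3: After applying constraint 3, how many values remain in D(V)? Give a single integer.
Answer: 3

Derivation:
Constraint 1 (Y != V) on D(Y)={3,5,7} D(V)={2,3,6}: no change
Constraint 2 (V != X) on D(V)={2,3,6} D(X)={2,4,7}: no change
Constraint 3 (X != Y) on D(X)={2,4,7} D(Y)={3,5,7}: no change
So after constraint 3: D(V)={2,3,6}, size = 3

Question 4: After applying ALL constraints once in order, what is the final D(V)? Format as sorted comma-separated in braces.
Constraint 1 (Y != V) on D(Y)={3,5,7} D(V)={2,3,6}: no change
Constraint 2 (V != X) on D(V)={2,3,6} D(X)={2,4,7}: no change
Constraint 3 (X != Y) on D(X)={2,4,7} D(Y)={3,5,7}: no change
Constraint 4 (X != Y) on D(X)={2,4,7} D(Y)={3,5,7}: no change
So after all 4 constraints: D(V) = {2,3,6}

Answer: {2,3,6}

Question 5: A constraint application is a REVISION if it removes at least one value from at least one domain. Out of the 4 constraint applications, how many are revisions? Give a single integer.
Constraint 1 (Y != V) on D(Y)={3,5,7} D(V)={2,3,6}: no change => not a revision
Constraint 2 (V != X) on D(V)={2,3,6} D(X)={2,4,7}: no change => not a revision
Constraint 3 (X != Y) on D(X)={2,4,7} D(Y)={3,5,7}: no change => not a revision
Constraint 4 (X != Y) on D(X)={2,4,7} D(Y)={3,5,7}: no change => not a revision
Total revisions = 0

Answer: 0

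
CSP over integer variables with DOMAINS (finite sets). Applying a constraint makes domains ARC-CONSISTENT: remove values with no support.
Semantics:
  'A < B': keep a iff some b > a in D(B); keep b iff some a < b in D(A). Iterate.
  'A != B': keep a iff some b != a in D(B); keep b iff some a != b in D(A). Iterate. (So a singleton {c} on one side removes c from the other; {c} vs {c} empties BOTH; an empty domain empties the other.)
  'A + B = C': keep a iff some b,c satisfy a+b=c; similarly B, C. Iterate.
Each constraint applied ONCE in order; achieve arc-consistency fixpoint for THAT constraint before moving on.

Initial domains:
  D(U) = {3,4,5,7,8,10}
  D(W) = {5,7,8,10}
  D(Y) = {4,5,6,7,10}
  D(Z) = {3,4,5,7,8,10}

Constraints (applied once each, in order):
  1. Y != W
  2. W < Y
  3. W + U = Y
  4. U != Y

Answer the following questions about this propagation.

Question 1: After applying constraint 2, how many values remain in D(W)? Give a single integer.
Constraint 1 (Y != W) on D(Y)={4,5,6,7,10} D(W)={5,7,8,10}: no change
Constraint 2 (W < Y) on D(W)={5,7,8,10} D(Y)={4,5,6,7,10}: W {5,7,8,10}->{5,7,8}; Y {4,5,6,7,10}->{6,7,10}
So after constraint 2: D(W)={5,7,8}, size = 3

Answer: 3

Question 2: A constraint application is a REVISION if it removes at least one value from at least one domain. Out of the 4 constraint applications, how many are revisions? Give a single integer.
Constraint 1 (Y != W) on D(Y)={4,5,6,7,10} D(W)={5,7,8,10}: no change => not a revision
Constraint 2 (W < Y) on D(W)={5,7,8,10} D(Y)={4,5,6,7,10}: W {5,7,8,10}->{5,7,8}; Y {4,5,6,7,10}->{6,7,10} => REVISION
Constraint 3 (W + U = Y) on D(W)={5,7,8} D(U)={3,4,5,7,8,10} D(Y)={6,7,10}: W {5,7,8}->{5,7}; U {3,4,5,7,8,10}->{3,5}; Y {6,7,10}->{10} => REVISION
Constraint 4 (U != Y) on D(U)={3,5} D(Y)={10}: no change => not a revision
Total revisions = 2

Answer: 2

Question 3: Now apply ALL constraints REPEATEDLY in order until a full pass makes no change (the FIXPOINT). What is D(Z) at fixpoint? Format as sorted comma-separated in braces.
Answer: {3,4,5,7,8,10}

Derivation:
pass 0 (initial): D(Z)={3,4,5,7,8,10}
pass 1: U {3,4,5,7,8,10}->{3,5}; W {5,7,8,10}->{5,7}; Y {4,5,6,7,10}->{10}
pass 2: no change
Fixpoint after 2 passes: D(Z) = {3,4,5,7,8,10}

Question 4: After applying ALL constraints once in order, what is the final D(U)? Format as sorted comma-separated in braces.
Constraint 1 (Y != W) on D(Y)={4,5,6,7,10} D(W)={5,7,8,10}: no change
Constraint 2 (W < Y) on D(W)={5,7,8,10} D(Y)={4,5,6,7,10}: W {5,7,8,10}->{5,7,8}; Y {4,5,6,7,10}->{6,7,10}
Constraint 3 (W + U = Y) on D(W)={5,7,8} D(U)={3,4,5,7,8,10} D(Y)={6,7,10}: W {5,7,8}->{5,7}; U {3,4,5,7,8,10}->{3,5}; Y {6,7,10}->{10}
Constraint 4 (U != Y) on D(U)={3,5} D(Y)={10}: no change
So after all 4 constraints: D(U) = {3,5}

Answer: {3,5}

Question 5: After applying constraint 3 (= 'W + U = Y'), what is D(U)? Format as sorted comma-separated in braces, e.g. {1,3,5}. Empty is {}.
Constraint 1 (Y != W) on D(Y)={4,5,6,7,10} D(W)={5,7,8,10}: no change
Constraint 2 (W < Y) on D(W)={5,7,8,10} D(Y)={4,5,6,7,10}: W {5,7,8,10}->{5,7,8}; Y {4,5,6,7,10}->{6,7,10}
Constraint 3 (W + U = Y) on D(W)={5,7,8} D(U)={3,4,5,7,8,10} D(Y)={6,7,10}: W {5,7,8}->{5,7}; U {3,4,5,7,8,10}->{3,5}; Y {6,7,10}->{10}
So after constraint 3: D(U) = {3,5}

Answer: {3,5}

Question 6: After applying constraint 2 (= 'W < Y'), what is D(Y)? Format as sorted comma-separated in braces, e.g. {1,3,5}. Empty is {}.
Constraint 1 (Y != W) on D(Y)={4,5,6,7,10} D(W)={5,7,8,10}: no change
Constraint 2 (W < Y) on D(W)={5,7,8,10} D(Y)={4,5,6,7,10}: W {5,7,8,10}->{5,7,8}; Y {4,5,6,7,10}->{6,7,10}
So after constraint 2: D(Y) = {6,7,10}

Answer: {6,7,10}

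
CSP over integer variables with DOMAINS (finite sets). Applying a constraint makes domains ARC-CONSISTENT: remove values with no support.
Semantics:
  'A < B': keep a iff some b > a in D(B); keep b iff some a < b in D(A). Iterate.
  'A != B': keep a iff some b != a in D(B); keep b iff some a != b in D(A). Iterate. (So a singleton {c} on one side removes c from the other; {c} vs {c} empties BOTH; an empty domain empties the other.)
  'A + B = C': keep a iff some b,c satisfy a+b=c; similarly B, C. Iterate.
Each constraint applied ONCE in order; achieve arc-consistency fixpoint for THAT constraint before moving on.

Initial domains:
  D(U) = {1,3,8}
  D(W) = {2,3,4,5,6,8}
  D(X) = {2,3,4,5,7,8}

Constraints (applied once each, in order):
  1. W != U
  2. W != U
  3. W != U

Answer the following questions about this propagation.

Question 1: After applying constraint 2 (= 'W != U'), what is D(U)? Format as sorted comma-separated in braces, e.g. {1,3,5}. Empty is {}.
Constraint 1 (W != U) on D(W)={2,3,4,5,6,8} D(U)={1,3,8}: no change
Constraint 2 (W != U) on D(W)={2,3,4,5,6,8} D(U)={1,3,8}: no change
So after constraint 2: D(U) = {1,3,8}

Answer: {1,3,8}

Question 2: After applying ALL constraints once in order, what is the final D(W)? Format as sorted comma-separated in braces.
Constraint 1 (W != U) on D(W)={2,3,4,5,6,8} D(U)={1,3,8}: no change
Constraint 2 (W != U) on D(W)={2,3,4,5,6,8} D(U)={1,3,8}: no change
Constraint 3 (W != U) on D(W)={2,3,4,5,6,8} D(U)={1,3,8}: no change
So after all 3 constraints: D(W) = {2,3,4,5,6,8}

Answer: {2,3,4,5,6,8}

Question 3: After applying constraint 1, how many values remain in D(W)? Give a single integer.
Answer: 6

Derivation:
Constraint 1 (W != U) on D(W)={2,3,4,5,6,8} D(U)={1,3,8}: no change
So after constraint 1: D(W)={2,3,4,5,6,8}, size = 6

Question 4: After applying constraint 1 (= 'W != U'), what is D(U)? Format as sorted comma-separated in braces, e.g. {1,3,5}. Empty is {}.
Constraint 1 (W != U) on D(W)={2,3,4,5,6,8} D(U)={1,3,8}: no change
So after constraint 1: D(U) = {1,3,8}

Answer: {1,3,8}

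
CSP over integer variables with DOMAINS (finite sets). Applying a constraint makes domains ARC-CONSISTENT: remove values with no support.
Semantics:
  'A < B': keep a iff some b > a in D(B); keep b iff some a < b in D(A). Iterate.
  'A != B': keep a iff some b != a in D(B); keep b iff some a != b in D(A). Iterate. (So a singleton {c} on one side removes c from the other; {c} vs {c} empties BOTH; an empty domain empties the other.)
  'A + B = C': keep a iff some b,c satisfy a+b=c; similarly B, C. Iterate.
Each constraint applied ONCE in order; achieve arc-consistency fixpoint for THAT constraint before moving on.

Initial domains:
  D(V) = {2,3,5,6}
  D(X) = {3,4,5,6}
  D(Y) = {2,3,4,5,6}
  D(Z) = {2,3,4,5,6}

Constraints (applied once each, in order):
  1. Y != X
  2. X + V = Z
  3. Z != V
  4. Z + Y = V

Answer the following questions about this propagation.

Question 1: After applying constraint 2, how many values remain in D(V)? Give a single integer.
Constraint 1 (Y != X) on D(Y)={2,3,4,5,6} D(X)={3,4,5,6}: no change
Constraint 2 (X + V = Z) on D(X)={3,4,5,6} D(V)={2,3,5,6} D(Z)={2,3,4,5,6}: X {3,4,5,6}->{3,4}; V {2,3,5,6}->{2,3}; Z {2,3,4,5,6}->{5,6}
So after constraint 2: D(V)={2,3}, size = 2

Answer: 2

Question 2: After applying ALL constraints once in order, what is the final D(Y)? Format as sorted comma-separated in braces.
Answer: {}

Derivation:
Constraint 1 (Y != X) on D(Y)={2,3,4,5,6} D(X)={3,4,5,6}: no change
Constraint 2 (X + V = Z) on D(X)={3,4,5,6} D(V)={2,3,5,6} D(Z)={2,3,4,5,6}: X {3,4,5,6}->{3,4}; V {2,3,5,6}->{2,3}; Z {2,3,4,5,6}->{5,6}
Constraint 3 (Z != V) on D(Z)={5,6} D(V)={2,3}: no change
Constraint 4 (Z + Y = V) on D(Z)={5,6} D(Y)={2,3,4,5,6} D(V)={2,3}: Z {5,6}->{}; Y {2,3,4,5,6}->{}; V {2,3}->{}
So after all 4 constraints: D(Y) = {}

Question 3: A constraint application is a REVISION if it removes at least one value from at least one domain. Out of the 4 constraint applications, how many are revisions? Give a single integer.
Answer: 2

Derivation:
Constraint 1 (Y != X) on D(Y)={2,3,4,5,6} D(X)={3,4,5,6}: no change => not a revision
Constraint 2 (X + V = Z) on D(X)={3,4,5,6} D(V)={2,3,5,6} D(Z)={2,3,4,5,6}: X {3,4,5,6}->{3,4}; V {2,3,5,6}->{2,3}; Z {2,3,4,5,6}->{5,6} => REVISION
Constraint 3 (Z != V) on D(Z)={5,6} D(V)={2,3}: no change => not a revision
Constraint 4 (Z + Y = V) on D(Z)={5,6} D(Y)={2,3,4,5,6} D(V)={2,3}: Z {5,6}->{}; Y {2,3,4,5,6}->{}; V {2,3}->{} => REVISION
Total revisions = 2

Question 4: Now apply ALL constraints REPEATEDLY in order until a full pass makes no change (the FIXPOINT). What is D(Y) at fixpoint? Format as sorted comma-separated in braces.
pass 0 (initial): D(Y)={2,3,4,5,6}
pass 1: V {2,3,5,6}->{}; X {3,4,5,6}->{3,4}; Y {2,3,4,5,6}->{}; Z {2,3,4,5,6}->{}
pass 2: X {3,4}->{}
pass 3: no change
Fixpoint after 3 passes: D(Y) = {}

Answer: {}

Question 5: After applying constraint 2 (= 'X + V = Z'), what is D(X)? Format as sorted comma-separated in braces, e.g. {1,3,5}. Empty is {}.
Constraint 1 (Y != X) on D(Y)={2,3,4,5,6} D(X)={3,4,5,6}: no change
Constraint 2 (X + V = Z) on D(X)={3,4,5,6} D(V)={2,3,5,6} D(Z)={2,3,4,5,6}: X {3,4,5,6}->{3,4}; V {2,3,5,6}->{2,3}; Z {2,3,4,5,6}->{5,6}
So after constraint 2: D(X) = {3,4}

Answer: {3,4}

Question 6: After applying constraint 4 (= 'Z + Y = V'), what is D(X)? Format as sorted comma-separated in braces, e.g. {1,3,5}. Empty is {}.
Answer: {3,4}

Derivation:
Constraint 1 (Y != X) on D(Y)={2,3,4,5,6} D(X)={3,4,5,6}: no change
Constraint 2 (X + V = Z) on D(X)={3,4,5,6} D(V)={2,3,5,6} D(Z)={2,3,4,5,6}: X {3,4,5,6}->{3,4}; V {2,3,5,6}->{2,3}; Z {2,3,4,5,6}->{5,6}
Constraint 3 (Z != V) on D(Z)={5,6} D(V)={2,3}: no change
Constraint 4 (Z + Y = V) on D(Z)={5,6} D(Y)={2,3,4,5,6} D(V)={2,3}: Z {5,6}->{}; Y {2,3,4,5,6}->{}; V {2,3}->{}
So after constraint 4: D(X) = {3,4}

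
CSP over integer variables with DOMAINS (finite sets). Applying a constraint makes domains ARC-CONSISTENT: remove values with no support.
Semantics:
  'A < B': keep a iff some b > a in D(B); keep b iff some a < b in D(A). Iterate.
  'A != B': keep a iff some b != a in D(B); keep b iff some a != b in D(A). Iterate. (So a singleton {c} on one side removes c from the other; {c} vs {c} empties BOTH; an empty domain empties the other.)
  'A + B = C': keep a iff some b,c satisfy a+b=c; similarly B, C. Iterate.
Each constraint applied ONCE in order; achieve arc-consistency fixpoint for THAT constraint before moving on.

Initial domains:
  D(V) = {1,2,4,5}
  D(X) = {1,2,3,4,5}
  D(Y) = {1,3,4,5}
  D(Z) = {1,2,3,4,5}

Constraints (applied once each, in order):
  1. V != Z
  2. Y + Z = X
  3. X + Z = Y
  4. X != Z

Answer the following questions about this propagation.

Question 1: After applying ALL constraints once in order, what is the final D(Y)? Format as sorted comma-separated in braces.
Answer: {3,4}

Derivation:
Constraint 1 (V != Z) on D(V)={1,2,4,5} D(Z)={1,2,3,4,5}: no change
Constraint 2 (Y + Z = X) on D(Y)={1,3,4,5} D(Z)={1,2,3,4,5} D(X)={1,2,3,4,5}: Y {1,3,4,5}->{1,3,4}; Z {1,2,3,4,5}->{1,2,3,4}; X {1,2,3,4,5}->{2,3,4,5}
Constraint 3 (X + Z = Y) on D(X)={2,3,4,5} D(Z)={1,2,3,4} D(Y)={1,3,4}: X {2,3,4,5}->{2,3}; Z {1,2,3,4}->{1,2}; Y {1,3,4}->{3,4}
Constraint 4 (X != Z) on D(X)={2,3} D(Z)={1,2}: no change
So after all 4 constraints: D(Y) = {3,4}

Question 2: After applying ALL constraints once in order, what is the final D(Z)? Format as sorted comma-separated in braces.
Answer: {1,2}

Derivation:
Constraint 1 (V != Z) on D(V)={1,2,4,5} D(Z)={1,2,3,4,5}: no change
Constraint 2 (Y + Z = X) on D(Y)={1,3,4,5} D(Z)={1,2,3,4,5} D(X)={1,2,3,4,5}: Y {1,3,4,5}->{1,3,4}; Z {1,2,3,4,5}->{1,2,3,4}; X {1,2,3,4,5}->{2,3,4,5}
Constraint 3 (X + Z = Y) on D(X)={2,3,4,5} D(Z)={1,2,3,4} D(Y)={1,3,4}: X {2,3,4,5}->{2,3}; Z {1,2,3,4}->{1,2}; Y {1,3,4}->{3,4}
Constraint 4 (X != Z) on D(X)={2,3} D(Z)={1,2}: no change
So after all 4 constraints: D(Z) = {1,2}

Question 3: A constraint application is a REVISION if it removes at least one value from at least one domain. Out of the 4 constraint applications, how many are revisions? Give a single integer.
Constraint 1 (V != Z) on D(V)={1,2,4,5} D(Z)={1,2,3,4,5}: no change => not a revision
Constraint 2 (Y + Z = X) on D(Y)={1,3,4,5} D(Z)={1,2,3,4,5} D(X)={1,2,3,4,5}: Y {1,3,4,5}->{1,3,4}; Z {1,2,3,4,5}->{1,2,3,4}; X {1,2,3,4,5}->{2,3,4,5} => REVISION
Constraint 3 (X + Z = Y) on D(X)={2,3,4,5} D(Z)={1,2,3,4} D(Y)={1,3,4}: X {2,3,4,5}->{2,3}; Z {1,2,3,4}->{1,2}; Y {1,3,4}->{3,4} => REVISION
Constraint 4 (X != Z) on D(X)={2,3} D(Z)={1,2}: no change => not a revision
Total revisions = 2

Answer: 2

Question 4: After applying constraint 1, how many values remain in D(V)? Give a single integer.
Constraint 1 (V != Z) on D(V)={1,2,4,5} D(Z)={1,2,3,4,5}: no change
So after constraint 1: D(V)={1,2,4,5}, size = 4

Answer: 4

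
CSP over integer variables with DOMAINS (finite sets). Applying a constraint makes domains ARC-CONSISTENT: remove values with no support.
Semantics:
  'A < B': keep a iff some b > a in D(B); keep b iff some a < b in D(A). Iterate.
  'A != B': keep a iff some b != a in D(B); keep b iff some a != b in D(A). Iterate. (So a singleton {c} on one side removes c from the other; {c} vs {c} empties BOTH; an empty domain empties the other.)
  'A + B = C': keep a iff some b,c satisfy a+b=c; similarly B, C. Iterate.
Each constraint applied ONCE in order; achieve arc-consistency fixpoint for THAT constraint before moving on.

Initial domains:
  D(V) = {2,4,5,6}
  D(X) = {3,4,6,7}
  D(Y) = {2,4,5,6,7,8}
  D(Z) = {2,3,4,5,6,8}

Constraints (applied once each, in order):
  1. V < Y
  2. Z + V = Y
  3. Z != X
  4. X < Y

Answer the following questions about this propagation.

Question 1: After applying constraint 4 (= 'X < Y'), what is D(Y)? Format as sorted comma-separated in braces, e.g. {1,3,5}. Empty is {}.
Answer: {4,5,6,7,8}

Derivation:
Constraint 1 (V < Y) on D(V)={2,4,5,6} D(Y)={2,4,5,6,7,8}: Y {2,4,5,6,7,8}->{4,5,6,7,8}
Constraint 2 (Z + V = Y) on D(Z)={2,3,4,5,6,8} D(V)={2,4,5,6} D(Y)={4,5,6,7,8}: Z {2,3,4,5,6,8}->{2,3,4,5,6}
Constraint 3 (Z != X) on D(Z)={2,3,4,5,6} D(X)={3,4,6,7}: no change
Constraint 4 (X < Y) on D(X)={3,4,6,7} D(Y)={4,5,6,7,8}: no change
So after constraint 4: D(Y) = {4,5,6,7,8}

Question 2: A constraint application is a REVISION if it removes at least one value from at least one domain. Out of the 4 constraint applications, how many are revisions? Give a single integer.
Answer: 2

Derivation:
Constraint 1 (V < Y) on D(V)={2,4,5,6} D(Y)={2,4,5,6,7,8}: Y {2,4,5,6,7,8}->{4,5,6,7,8} => REVISION
Constraint 2 (Z + V = Y) on D(Z)={2,3,4,5,6,8} D(V)={2,4,5,6} D(Y)={4,5,6,7,8}: Z {2,3,4,5,6,8}->{2,3,4,5,6} => REVISION
Constraint 3 (Z != X) on D(Z)={2,3,4,5,6} D(X)={3,4,6,7}: no change => not a revision
Constraint 4 (X < Y) on D(X)={3,4,6,7} D(Y)={4,5,6,7,8}: no change => not a revision
Total revisions = 2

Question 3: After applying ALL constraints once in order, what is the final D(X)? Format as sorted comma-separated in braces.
Answer: {3,4,6,7}

Derivation:
Constraint 1 (V < Y) on D(V)={2,4,5,6} D(Y)={2,4,5,6,7,8}: Y {2,4,5,6,7,8}->{4,5,6,7,8}
Constraint 2 (Z + V = Y) on D(Z)={2,3,4,5,6,8} D(V)={2,4,5,6} D(Y)={4,5,6,7,8}: Z {2,3,4,5,6,8}->{2,3,4,5,6}
Constraint 3 (Z != X) on D(Z)={2,3,4,5,6} D(X)={3,4,6,7}: no change
Constraint 4 (X < Y) on D(X)={3,4,6,7} D(Y)={4,5,6,7,8}: no change
So after all 4 constraints: D(X) = {3,4,6,7}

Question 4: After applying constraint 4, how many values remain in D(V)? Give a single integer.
Answer: 4

Derivation:
Constraint 1 (V < Y) on D(V)={2,4,5,6} D(Y)={2,4,5,6,7,8}: Y {2,4,5,6,7,8}->{4,5,6,7,8}
Constraint 2 (Z + V = Y) on D(Z)={2,3,4,5,6,8} D(V)={2,4,5,6} D(Y)={4,5,6,7,8}: Z {2,3,4,5,6,8}->{2,3,4,5,6}
Constraint 3 (Z != X) on D(Z)={2,3,4,5,6} D(X)={3,4,6,7}: no change
Constraint 4 (X < Y) on D(X)={3,4,6,7} D(Y)={4,5,6,7,8}: no change
So after constraint 4: D(V)={2,4,5,6}, size = 4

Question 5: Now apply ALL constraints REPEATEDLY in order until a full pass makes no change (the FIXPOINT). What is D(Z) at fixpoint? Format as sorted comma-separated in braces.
Answer: {2,3,4,5,6}

Derivation:
pass 0 (initial): D(Z)={2,3,4,5,6,8}
pass 1: Y {2,4,5,6,7,8}->{4,5,6,7,8}; Z {2,3,4,5,6,8}->{2,3,4,5,6}
pass 2: no change
Fixpoint after 2 passes: D(Z) = {2,3,4,5,6}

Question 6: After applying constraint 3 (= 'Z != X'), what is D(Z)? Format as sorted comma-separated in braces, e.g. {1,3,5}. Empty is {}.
Constraint 1 (V < Y) on D(V)={2,4,5,6} D(Y)={2,4,5,6,7,8}: Y {2,4,5,6,7,8}->{4,5,6,7,8}
Constraint 2 (Z + V = Y) on D(Z)={2,3,4,5,6,8} D(V)={2,4,5,6} D(Y)={4,5,6,7,8}: Z {2,3,4,5,6,8}->{2,3,4,5,6}
Constraint 3 (Z != X) on D(Z)={2,3,4,5,6} D(X)={3,4,6,7}: no change
So after constraint 3: D(Z) = {2,3,4,5,6}

Answer: {2,3,4,5,6}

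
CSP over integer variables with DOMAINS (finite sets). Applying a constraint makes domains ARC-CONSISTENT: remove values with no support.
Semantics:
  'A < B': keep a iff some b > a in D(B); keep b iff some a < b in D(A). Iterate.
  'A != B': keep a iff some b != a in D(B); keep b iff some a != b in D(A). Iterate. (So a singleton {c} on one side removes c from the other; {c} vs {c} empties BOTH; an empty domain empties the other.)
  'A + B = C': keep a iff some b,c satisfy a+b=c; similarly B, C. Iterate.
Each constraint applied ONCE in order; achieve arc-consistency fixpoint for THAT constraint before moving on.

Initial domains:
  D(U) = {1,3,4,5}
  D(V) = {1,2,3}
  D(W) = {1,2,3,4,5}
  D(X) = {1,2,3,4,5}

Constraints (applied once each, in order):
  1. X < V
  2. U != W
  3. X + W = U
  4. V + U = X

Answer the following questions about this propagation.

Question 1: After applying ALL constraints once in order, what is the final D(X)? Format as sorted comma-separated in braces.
Constraint 1 (X < V) on D(X)={1,2,3,4,5} D(V)={1,2,3}: X {1,2,3,4,5}->{1,2}; V {1,2,3}->{2,3}
Constraint 2 (U != W) on D(U)={1,3,4,5} D(W)={1,2,3,4,5}: no change
Constraint 3 (X + W = U) on D(X)={1,2} D(W)={1,2,3,4,5} D(U)={1,3,4,5}: W {1,2,3,4,5}->{1,2,3,4}; U {1,3,4,5}->{3,4,5}
Constraint 4 (V + U = X) on D(V)={2,3} D(U)={3,4,5} D(X)={1,2}: V {2,3}->{}; U {3,4,5}->{}; X {1,2}->{}
So after all 4 constraints: D(X) = {}

Answer: {}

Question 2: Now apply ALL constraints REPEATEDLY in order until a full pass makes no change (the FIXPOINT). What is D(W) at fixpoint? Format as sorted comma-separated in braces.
Answer: {}

Derivation:
pass 0 (initial): D(W)={1,2,3,4,5}
pass 1: U {1,3,4,5}->{}; V {1,2,3}->{}; W {1,2,3,4,5}->{1,2,3,4}; X {1,2,3,4,5}->{}
pass 2: W {1,2,3,4}->{}
pass 3: no change
Fixpoint after 3 passes: D(W) = {}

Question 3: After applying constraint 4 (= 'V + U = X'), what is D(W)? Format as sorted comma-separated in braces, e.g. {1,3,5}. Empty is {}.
Constraint 1 (X < V) on D(X)={1,2,3,4,5} D(V)={1,2,3}: X {1,2,3,4,5}->{1,2}; V {1,2,3}->{2,3}
Constraint 2 (U != W) on D(U)={1,3,4,5} D(W)={1,2,3,4,5}: no change
Constraint 3 (X + W = U) on D(X)={1,2} D(W)={1,2,3,4,5} D(U)={1,3,4,5}: W {1,2,3,4,5}->{1,2,3,4}; U {1,3,4,5}->{3,4,5}
Constraint 4 (V + U = X) on D(V)={2,3} D(U)={3,4,5} D(X)={1,2}: V {2,3}->{}; U {3,4,5}->{}; X {1,2}->{}
So after constraint 4: D(W) = {1,2,3,4}

Answer: {1,2,3,4}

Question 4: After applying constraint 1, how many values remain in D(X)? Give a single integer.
Constraint 1 (X < V) on D(X)={1,2,3,4,5} D(V)={1,2,3}: X {1,2,3,4,5}->{1,2}; V {1,2,3}->{2,3}
So after constraint 1: D(X)={1,2}, size = 2

Answer: 2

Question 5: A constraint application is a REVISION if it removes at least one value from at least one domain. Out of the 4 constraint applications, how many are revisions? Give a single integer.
Answer: 3

Derivation:
Constraint 1 (X < V) on D(X)={1,2,3,4,5} D(V)={1,2,3}: X {1,2,3,4,5}->{1,2}; V {1,2,3}->{2,3} => REVISION
Constraint 2 (U != W) on D(U)={1,3,4,5} D(W)={1,2,3,4,5}: no change => not a revision
Constraint 3 (X + W = U) on D(X)={1,2} D(W)={1,2,3,4,5} D(U)={1,3,4,5}: W {1,2,3,4,5}->{1,2,3,4}; U {1,3,4,5}->{3,4,5} => REVISION
Constraint 4 (V + U = X) on D(V)={2,3} D(U)={3,4,5} D(X)={1,2}: V {2,3}->{}; U {3,4,5}->{}; X {1,2}->{} => REVISION
Total revisions = 3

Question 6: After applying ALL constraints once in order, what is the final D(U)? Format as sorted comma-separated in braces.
Answer: {}

Derivation:
Constraint 1 (X < V) on D(X)={1,2,3,4,5} D(V)={1,2,3}: X {1,2,3,4,5}->{1,2}; V {1,2,3}->{2,3}
Constraint 2 (U != W) on D(U)={1,3,4,5} D(W)={1,2,3,4,5}: no change
Constraint 3 (X + W = U) on D(X)={1,2} D(W)={1,2,3,4,5} D(U)={1,3,4,5}: W {1,2,3,4,5}->{1,2,3,4}; U {1,3,4,5}->{3,4,5}
Constraint 4 (V + U = X) on D(V)={2,3} D(U)={3,4,5} D(X)={1,2}: V {2,3}->{}; U {3,4,5}->{}; X {1,2}->{}
So after all 4 constraints: D(U) = {}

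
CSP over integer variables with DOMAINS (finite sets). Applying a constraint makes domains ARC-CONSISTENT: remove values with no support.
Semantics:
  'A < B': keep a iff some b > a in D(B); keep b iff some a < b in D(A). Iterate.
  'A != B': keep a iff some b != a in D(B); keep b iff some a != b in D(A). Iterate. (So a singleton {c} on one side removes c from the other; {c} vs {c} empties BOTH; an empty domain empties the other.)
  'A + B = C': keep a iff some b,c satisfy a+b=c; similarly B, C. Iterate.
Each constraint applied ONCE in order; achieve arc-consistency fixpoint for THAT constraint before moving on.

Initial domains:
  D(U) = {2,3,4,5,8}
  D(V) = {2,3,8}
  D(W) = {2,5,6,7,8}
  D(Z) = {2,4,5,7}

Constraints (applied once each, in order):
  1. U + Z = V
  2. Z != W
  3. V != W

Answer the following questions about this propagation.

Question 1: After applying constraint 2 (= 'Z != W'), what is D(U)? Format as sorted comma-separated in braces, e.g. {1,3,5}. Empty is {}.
Constraint 1 (U + Z = V) on D(U)={2,3,4,5,8} D(Z)={2,4,5,7} D(V)={2,3,8}: U {2,3,4,5,8}->{3,4}; Z {2,4,5,7}->{4,5}; V {2,3,8}->{8}
Constraint 2 (Z != W) on D(Z)={4,5} D(W)={2,5,6,7,8}: no change
So after constraint 2: D(U) = {3,4}

Answer: {3,4}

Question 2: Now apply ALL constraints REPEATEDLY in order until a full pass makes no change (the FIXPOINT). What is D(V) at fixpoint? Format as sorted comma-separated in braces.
Answer: {8}

Derivation:
pass 0 (initial): D(V)={2,3,8}
pass 1: U {2,3,4,5,8}->{3,4}; V {2,3,8}->{8}; W {2,5,6,7,8}->{2,5,6,7}; Z {2,4,5,7}->{4,5}
pass 2: no change
Fixpoint after 2 passes: D(V) = {8}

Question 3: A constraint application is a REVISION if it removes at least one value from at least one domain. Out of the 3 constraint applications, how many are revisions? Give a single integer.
Answer: 2

Derivation:
Constraint 1 (U + Z = V) on D(U)={2,3,4,5,8} D(Z)={2,4,5,7} D(V)={2,3,8}: U {2,3,4,5,8}->{3,4}; Z {2,4,5,7}->{4,5}; V {2,3,8}->{8} => REVISION
Constraint 2 (Z != W) on D(Z)={4,5} D(W)={2,5,6,7,8}: no change => not a revision
Constraint 3 (V != W) on D(V)={8} D(W)={2,5,6,7,8}: W {2,5,6,7,8}->{2,5,6,7} => REVISION
Total revisions = 2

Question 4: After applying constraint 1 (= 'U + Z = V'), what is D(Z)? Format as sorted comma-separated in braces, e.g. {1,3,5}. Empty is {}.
Constraint 1 (U + Z = V) on D(U)={2,3,4,5,8} D(Z)={2,4,5,7} D(V)={2,3,8}: U {2,3,4,5,8}->{3,4}; Z {2,4,5,7}->{4,5}; V {2,3,8}->{8}
So after constraint 1: D(Z) = {4,5}

Answer: {4,5}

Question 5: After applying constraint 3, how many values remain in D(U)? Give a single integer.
Constraint 1 (U + Z = V) on D(U)={2,3,4,5,8} D(Z)={2,4,5,7} D(V)={2,3,8}: U {2,3,4,5,8}->{3,4}; Z {2,4,5,7}->{4,5}; V {2,3,8}->{8}
Constraint 2 (Z != W) on D(Z)={4,5} D(W)={2,5,6,7,8}: no change
Constraint 3 (V != W) on D(V)={8} D(W)={2,5,6,7,8}: W {2,5,6,7,8}->{2,5,6,7}
So after constraint 3: D(U)={3,4}, size = 2

Answer: 2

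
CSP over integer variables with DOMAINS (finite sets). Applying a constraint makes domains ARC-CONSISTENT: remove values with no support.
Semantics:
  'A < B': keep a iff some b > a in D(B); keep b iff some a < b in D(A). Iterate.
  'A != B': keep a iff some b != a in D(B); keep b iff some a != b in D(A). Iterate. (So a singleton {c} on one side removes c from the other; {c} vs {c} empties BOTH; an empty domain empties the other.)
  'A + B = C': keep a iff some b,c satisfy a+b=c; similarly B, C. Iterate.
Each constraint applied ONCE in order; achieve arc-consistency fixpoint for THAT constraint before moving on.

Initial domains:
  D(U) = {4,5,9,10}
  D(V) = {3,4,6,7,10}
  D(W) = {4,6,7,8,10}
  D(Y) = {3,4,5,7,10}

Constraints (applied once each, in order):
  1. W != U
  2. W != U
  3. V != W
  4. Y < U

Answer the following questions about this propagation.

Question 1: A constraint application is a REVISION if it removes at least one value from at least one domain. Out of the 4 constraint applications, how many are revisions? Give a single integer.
Constraint 1 (W != U) on D(W)={4,6,7,8,10} D(U)={4,5,9,10}: no change => not a revision
Constraint 2 (W != U) on D(W)={4,6,7,8,10} D(U)={4,5,9,10}: no change => not a revision
Constraint 3 (V != W) on D(V)={3,4,6,7,10} D(W)={4,6,7,8,10}: no change => not a revision
Constraint 4 (Y < U) on D(Y)={3,4,5,7,10} D(U)={4,5,9,10}: Y {3,4,5,7,10}->{3,4,5,7} => REVISION
Total revisions = 1

Answer: 1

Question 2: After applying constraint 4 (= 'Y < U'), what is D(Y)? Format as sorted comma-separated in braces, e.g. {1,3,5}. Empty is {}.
Answer: {3,4,5,7}

Derivation:
Constraint 1 (W != U) on D(W)={4,6,7,8,10} D(U)={4,5,9,10}: no change
Constraint 2 (W != U) on D(W)={4,6,7,8,10} D(U)={4,5,9,10}: no change
Constraint 3 (V != W) on D(V)={3,4,6,7,10} D(W)={4,6,7,8,10}: no change
Constraint 4 (Y < U) on D(Y)={3,4,5,7,10} D(U)={4,5,9,10}: Y {3,4,5,7,10}->{3,4,5,7}
So after constraint 4: D(Y) = {3,4,5,7}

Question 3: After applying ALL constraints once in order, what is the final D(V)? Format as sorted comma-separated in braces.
Answer: {3,4,6,7,10}

Derivation:
Constraint 1 (W != U) on D(W)={4,6,7,8,10} D(U)={4,5,9,10}: no change
Constraint 2 (W != U) on D(W)={4,6,7,8,10} D(U)={4,5,9,10}: no change
Constraint 3 (V != W) on D(V)={3,4,6,7,10} D(W)={4,6,7,8,10}: no change
Constraint 4 (Y < U) on D(Y)={3,4,5,7,10} D(U)={4,5,9,10}: Y {3,4,5,7,10}->{3,4,5,7}
So after all 4 constraints: D(V) = {3,4,6,7,10}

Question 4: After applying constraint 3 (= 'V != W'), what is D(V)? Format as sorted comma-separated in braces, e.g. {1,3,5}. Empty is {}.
Answer: {3,4,6,7,10}

Derivation:
Constraint 1 (W != U) on D(W)={4,6,7,8,10} D(U)={4,5,9,10}: no change
Constraint 2 (W != U) on D(W)={4,6,7,8,10} D(U)={4,5,9,10}: no change
Constraint 3 (V != W) on D(V)={3,4,6,7,10} D(W)={4,6,7,8,10}: no change
So after constraint 3: D(V) = {3,4,6,7,10}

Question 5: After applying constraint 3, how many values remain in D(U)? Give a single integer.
Answer: 4

Derivation:
Constraint 1 (W != U) on D(W)={4,6,7,8,10} D(U)={4,5,9,10}: no change
Constraint 2 (W != U) on D(W)={4,6,7,8,10} D(U)={4,5,9,10}: no change
Constraint 3 (V != W) on D(V)={3,4,6,7,10} D(W)={4,6,7,8,10}: no change
So after constraint 3: D(U)={4,5,9,10}, size = 4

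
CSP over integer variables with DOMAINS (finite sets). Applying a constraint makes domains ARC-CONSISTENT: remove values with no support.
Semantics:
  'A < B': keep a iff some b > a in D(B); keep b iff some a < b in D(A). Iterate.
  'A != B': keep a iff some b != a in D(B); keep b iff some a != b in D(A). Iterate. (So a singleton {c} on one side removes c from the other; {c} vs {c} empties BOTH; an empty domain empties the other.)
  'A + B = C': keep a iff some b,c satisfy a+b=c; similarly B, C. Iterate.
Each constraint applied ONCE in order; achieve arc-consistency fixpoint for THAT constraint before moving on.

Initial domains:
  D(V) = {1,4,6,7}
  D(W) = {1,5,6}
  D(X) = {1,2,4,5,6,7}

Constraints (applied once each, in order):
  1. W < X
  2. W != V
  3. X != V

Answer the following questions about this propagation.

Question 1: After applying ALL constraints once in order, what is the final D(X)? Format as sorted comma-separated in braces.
Answer: {2,4,5,6,7}

Derivation:
Constraint 1 (W < X) on D(W)={1,5,6} D(X)={1,2,4,5,6,7}: X {1,2,4,5,6,7}->{2,4,5,6,7}
Constraint 2 (W != V) on D(W)={1,5,6} D(V)={1,4,6,7}: no change
Constraint 3 (X != V) on D(X)={2,4,5,6,7} D(V)={1,4,6,7}: no change
So after all 3 constraints: D(X) = {2,4,5,6,7}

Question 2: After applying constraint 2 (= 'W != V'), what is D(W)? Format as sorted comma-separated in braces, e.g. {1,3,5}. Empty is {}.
Constraint 1 (W < X) on D(W)={1,5,6} D(X)={1,2,4,5,6,7}: X {1,2,4,5,6,7}->{2,4,5,6,7}
Constraint 2 (W != V) on D(W)={1,5,6} D(V)={1,4,6,7}: no change
So after constraint 2: D(W) = {1,5,6}

Answer: {1,5,6}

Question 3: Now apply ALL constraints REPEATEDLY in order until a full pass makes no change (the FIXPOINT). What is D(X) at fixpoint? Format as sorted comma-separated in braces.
Answer: {2,4,5,6,7}

Derivation:
pass 0 (initial): D(X)={1,2,4,5,6,7}
pass 1: X {1,2,4,5,6,7}->{2,4,5,6,7}
pass 2: no change
Fixpoint after 2 passes: D(X) = {2,4,5,6,7}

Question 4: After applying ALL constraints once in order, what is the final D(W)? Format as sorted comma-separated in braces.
Answer: {1,5,6}

Derivation:
Constraint 1 (W < X) on D(W)={1,5,6} D(X)={1,2,4,5,6,7}: X {1,2,4,5,6,7}->{2,4,5,6,7}
Constraint 2 (W != V) on D(W)={1,5,6} D(V)={1,4,6,7}: no change
Constraint 3 (X != V) on D(X)={2,4,5,6,7} D(V)={1,4,6,7}: no change
So after all 3 constraints: D(W) = {1,5,6}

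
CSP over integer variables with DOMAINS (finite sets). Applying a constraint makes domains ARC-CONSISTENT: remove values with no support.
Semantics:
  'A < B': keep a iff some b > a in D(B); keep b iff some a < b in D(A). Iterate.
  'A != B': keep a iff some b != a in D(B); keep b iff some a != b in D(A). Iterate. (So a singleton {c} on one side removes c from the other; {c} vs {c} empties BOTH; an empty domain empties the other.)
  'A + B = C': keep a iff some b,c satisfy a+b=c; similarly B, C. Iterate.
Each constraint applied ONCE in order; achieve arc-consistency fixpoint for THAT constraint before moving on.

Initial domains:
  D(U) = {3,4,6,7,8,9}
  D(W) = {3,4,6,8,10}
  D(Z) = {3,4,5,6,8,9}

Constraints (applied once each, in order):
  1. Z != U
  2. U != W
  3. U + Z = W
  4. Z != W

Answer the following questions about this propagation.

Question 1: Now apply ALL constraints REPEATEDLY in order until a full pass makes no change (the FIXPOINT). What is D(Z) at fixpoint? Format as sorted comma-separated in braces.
Answer: {3,4,5,6}

Derivation:
pass 0 (initial): D(Z)={3,4,5,6,8,9}
pass 1: U {3,4,6,7,8,9}->{3,4,6,7}; W {3,4,6,8,10}->{6,8,10}; Z {3,4,5,6,8,9}->{3,4,5,6}
pass 2: no change
Fixpoint after 2 passes: D(Z) = {3,4,5,6}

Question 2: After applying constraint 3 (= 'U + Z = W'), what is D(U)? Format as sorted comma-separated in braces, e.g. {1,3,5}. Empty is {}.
Answer: {3,4,6,7}

Derivation:
Constraint 1 (Z != U) on D(Z)={3,4,5,6,8,9} D(U)={3,4,6,7,8,9}: no change
Constraint 2 (U != W) on D(U)={3,4,6,7,8,9} D(W)={3,4,6,8,10}: no change
Constraint 3 (U + Z = W) on D(U)={3,4,6,7,8,9} D(Z)={3,4,5,6,8,9} D(W)={3,4,6,8,10}: U {3,4,6,7,8,9}->{3,4,6,7}; Z {3,4,5,6,8,9}->{3,4,5,6}; W {3,4,6,8,10}->{6,8,10}
So after constraint 3: D(U) = {3,4,6,7}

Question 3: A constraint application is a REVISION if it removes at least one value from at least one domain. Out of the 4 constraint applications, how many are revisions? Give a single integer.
Constraint 1 (Z != U) on D(Z)={3,4,5,6,8,9} D(U)={3,4,6,7,8,9}: no change => not a revision
Constraint 2 (U != W) on D(U)={3,4,6,7,8,9} D(W)={3,4,6,8,10}: no change => not a revision
Constraint 3 (U + Z = W) on D(U)={3,4,6,7,8,9} D(Z)={3,4,5,6,8,9} D(W)={3,4,6,8,10}: U {3,4,6,7,8,9}->{3,4,6,7}; Z {3,4,5,6,8,9}->{3,4,5,6}; W {3,4,6,8,10}->{6,8,10} => REVISION
Constraint 4 (Z != W) on D(Z)={3,4,5,6} D(W)={6,8,10}: no change => not a revision
Total revisions = 1

Answer: 1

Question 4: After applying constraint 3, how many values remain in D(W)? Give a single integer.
Answer: 3

Derivation:
Constraint 1 (Z != U) on D(Z)={3,4,5,6,8,9} D(U)={3,4,6,7,8,9}: no change
Constraint 2 (U != W) on D(U)={3,4,6,7,8,9} D(W)={3,4,6,8,10}: no change
Constraint 3 (U + Z = W) on D(U)={3,4,6,7,8,9} D(Z)={3,4,5,6,8,9} D(W)={3,4,6,8,10}: U {3,4,6,7,8,9}->{3,4,6,7}; Z {3,4,5,6,8,9}->{3,4,5,6}; W {3,4,6,8,10}->{6,8,10}
So after constraint 3: D(W)={6,8,10}, size = 3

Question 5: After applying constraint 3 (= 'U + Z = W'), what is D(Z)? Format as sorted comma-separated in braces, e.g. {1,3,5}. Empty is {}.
Answer: {3,4,5,6}

Derivation:
Constraint 1 (Z != U) on D(Z)={3,4,5,6,8,9} D(U)={3,4,6,7,8,9}: no change
Constraint 2 (U != W) on D(U)={3,4,6,7,8,9} D(W)={3,4,6,8,10}: no change
Constraint 3 (U + Z = W) on D(U)={3,4,6,7,8,9} D(Z)={3,4,5,6,8,9} D(W)={3,4,6,8,10}: U {3,4,6,7,8,9}->{3,4,6,7}; Z {3,4,5,6,8,9}->{3,4,5,6}; W {3,4,6,8,10}->{6,8,10}
So after constraint 3: D(Z) = {3,4,5,6}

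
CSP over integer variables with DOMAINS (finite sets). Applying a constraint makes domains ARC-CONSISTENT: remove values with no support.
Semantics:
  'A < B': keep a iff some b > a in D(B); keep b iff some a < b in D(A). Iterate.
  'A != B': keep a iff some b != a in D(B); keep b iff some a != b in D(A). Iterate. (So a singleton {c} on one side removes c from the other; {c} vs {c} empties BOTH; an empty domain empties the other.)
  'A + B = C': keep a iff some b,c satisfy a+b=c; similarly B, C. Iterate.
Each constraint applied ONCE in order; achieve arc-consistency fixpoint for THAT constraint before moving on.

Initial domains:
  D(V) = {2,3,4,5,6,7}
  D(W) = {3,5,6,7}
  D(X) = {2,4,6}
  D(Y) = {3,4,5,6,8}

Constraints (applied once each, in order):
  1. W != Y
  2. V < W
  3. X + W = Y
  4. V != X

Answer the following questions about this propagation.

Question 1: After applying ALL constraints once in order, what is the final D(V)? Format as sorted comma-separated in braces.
Answer: {3,4,5,6}

Derivation:
Constraint 1 (W != Y) on D(W)={3,5,6,7} D(Y)={3,4,5,6,8}: no change
Constraint 2 (V < W) on D(V)={2,3,4,5,6,7} D(W)={3,5,6,7}: V {2,3,4,5,6,7}->{2,3,4,5,6}
Constraint 3 (X + W = Y) on D(X)={2,4,6} D(W)={3,5,6,7} D(Y)={3,4,5,6,8}: X {2,4,6}->{2}; W {3,5,6,7}->{3,6}; Y {3,4,5,6,8}->{5,8}
Constraint 4 (V != X) on D(V)={2,3,4,5,6} D(X)={2}: V {2,3,4,5,6}->{3,4,5,6}
So after all 4 constraints: D(V) = {3,4,5,6}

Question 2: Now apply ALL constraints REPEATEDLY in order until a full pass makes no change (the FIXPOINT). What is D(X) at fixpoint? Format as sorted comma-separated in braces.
pass 0 (initial): D(X)={2,4,6}
pass 1: V {2,3,4,5,6,7}->{3,4,5,6}; W {3,5,6,7}->{3,6}; X {2,4,6}->{2}; Y {3,4,5,6,8}->{5,8}
pass 2: V {3,4,5,6}->{3,4,5}; W {3,6}->{6}; Y {5,8}->{8}
pass 3: no change
Fixpoint after 3 passes: D(X) = {2}

Answer: {2}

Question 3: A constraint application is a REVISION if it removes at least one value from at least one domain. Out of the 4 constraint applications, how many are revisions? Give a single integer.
Answer: 3

Derivation:
Constraint 1 (W != Y) on D(W)={3,5,6,7} D(Y)={3,4,5,6,8}: no change => not a revision
Constraint 2 (V < W) on D(V)={2,3,4,5,6,7} D(W)={3,5,6,7}: V {2,3,4,5,6,7}->{2,3,4,5,6} => REVISION
Constraint 3 (X + W = Y) on D(X)={2,4,6} D(W)={3,5,6,7} D(Y)={3,4,5,6,8}: X {2,4,6}->{2}; W {3,5,6,7}->{3,6}; Y {3,4,5,6,8}->{5,8} => REVISION
Constraint 4 (V != X) on D(V)={2,3,4,5,6} D(X)={2}: V {2,3,4,5,6}->{3,4,5,6} => REVISION
Total revisions = 3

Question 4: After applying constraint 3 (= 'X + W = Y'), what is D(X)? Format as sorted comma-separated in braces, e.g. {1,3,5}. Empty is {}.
Constraint 1 (W != Y) on D(W)={3,5,6,7} D(Y)={3,4,5,6,8}: no change
Constraint 2 (V < W) on D(V)={2,3,4,5,6,7} D(W)={3,5,6,7}: V {2,3,4,5,6,7}->{2,3,4,5,6}
Constraint 3 (X + W = Y) on D(X)={2,4,6} D(W)={3,5,6,7} D(Y)={3,4,5,6,8}: X {2,4,6}->{2}; W {3,5,6,7}->{3,6}; Y {3,4,5,6,8}->{5,8}
So after constraint 3: D(X) = {2}

Answer: {2}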